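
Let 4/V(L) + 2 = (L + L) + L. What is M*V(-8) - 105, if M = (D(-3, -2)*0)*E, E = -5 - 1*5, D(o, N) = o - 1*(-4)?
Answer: -105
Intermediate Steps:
D(o, N) = 4 + o (D(o, N) = o + 4 = 4 + o)
V(L) = 4/(-2 + 3*L) (V(L) = 4/(-2 + ((L + L) + L)) = 4/(-2 + (2*L + L)) = 4/(-2 + 3*L))
E = -10 (E = -5 - 5 = -10)
M = 0 (M = ((4 - 3)*0)*(-10) = (1*0)*(-10) = 0*(-10) = 0)
M*V(-8) - 105 = 0*(4/(-2 + 3*(-8))) - 105 = 0*(4/(-2 - 24)) - 105 = 0*(4/(-26)) - 105 = 0*(4*(-1/26)) - 105 = 0*(-2/13) - 105 = 0 - 105 = -105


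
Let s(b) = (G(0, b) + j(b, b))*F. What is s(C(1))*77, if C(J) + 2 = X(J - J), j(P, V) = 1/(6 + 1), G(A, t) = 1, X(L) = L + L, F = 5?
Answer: 440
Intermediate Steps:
X(L) = 2*L
j(P, V) = ⅐ (j(P, V) = 1/7 = ⅐)
C(J) = -2 (C(J) = -2 + 2*(J - J) = -2 + 2*0 = -2 + 0 = -2)
s(b) = 40/7 (s(b) = (1 + ⅐)*5 = (8/7)*5 = 40/7)
s(C(1))*77 = (40/7)*77 = 440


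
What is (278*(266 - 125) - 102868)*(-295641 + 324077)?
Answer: -1810520120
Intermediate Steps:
(278*(266 - 125) - 102868)*(-295641 + 324077) = (278*141 - 102868)*28436 = (39198 - 102868)*28436 = -63670*28436 = -1810520120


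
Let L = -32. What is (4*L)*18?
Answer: -2304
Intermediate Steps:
(4*L)*18 = (4*(-32))*18 = -128*18 = -2304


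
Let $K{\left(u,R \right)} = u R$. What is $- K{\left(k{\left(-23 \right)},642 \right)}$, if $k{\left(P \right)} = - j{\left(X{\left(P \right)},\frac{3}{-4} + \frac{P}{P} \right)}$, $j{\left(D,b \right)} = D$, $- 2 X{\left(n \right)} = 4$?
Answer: $-1284$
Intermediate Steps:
$X{\left(n \right)} = -2$ ($X{\left(n \right)} = \left(- \frac{1}{2}\right) 4 = -2$)
$k{\left(P \right)} = 2$ ($k{\left(P \right)} = \left(-1\right) \left(-2\right) = 2$)
$K{\left(u,R \right)} = R u$
$- K{\left(k{\left(-23 \right)},642 \right)} = - 642 \cdot 2 = \left(-1\right) 1284 = -1284$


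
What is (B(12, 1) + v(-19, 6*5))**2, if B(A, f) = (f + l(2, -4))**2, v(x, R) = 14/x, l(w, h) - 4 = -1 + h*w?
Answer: 84100/361 ≈ 232.96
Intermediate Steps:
l(w, h) = 3 + h*w (l(w, h) = 4 + (-1 + h*w) = 3 + h*w)
B(A, f) = (-5 + f)**2 (B(A, f) = (f + (3 - 4*2))**2 = (f + (3 - 8))**2 = (f - 5)**2 = (-5 + f)**2)
(B(12, 1) + v(-19, 6*5))**2 = ((-5 + 1)**2 + 14/(-19))**2 = ((-4)**2 + 14*(-1/19))**2 = (16 - 14/19)**2 = (290/19)**2 = 84100/361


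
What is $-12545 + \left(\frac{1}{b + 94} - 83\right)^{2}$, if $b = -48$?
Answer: $- \frac{11975731}{2116} \approx -5659.6$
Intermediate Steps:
$-12545 + \left(\frac{1}{b + 94} - 83\right)^{2} = -12545 + \left(\frac{1}{-48 + 94} - 83\right)^{2} = -12545 + \left(\frac{1}{46} - 83\right)^{2} = -12545 + \left(- \frac{3817}{46}\right)^{2} = -12545 + \frac{14569489}{2116} = - \frac{11975731}{2116}$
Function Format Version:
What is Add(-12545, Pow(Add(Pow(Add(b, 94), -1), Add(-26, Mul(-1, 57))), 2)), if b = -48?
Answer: Rational(-11975731, 2116) ≈ -5659.6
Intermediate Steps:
Add(-12545, Pow(Add(Pow(Add(b, 94), -1), Add(-26, Mul(-1, 57))), 2)) = Add(-12545, Pow(Add(Pow(Add(-48, 94), -1), Add(-26, Mul(-1, 57))), 2)) = Add(-12545, Pow(Add(Pow(46, -1), Add(-26, -57)), 2)) = Add(-12545, Pow(Add(Rational(1, 46), -83), 2)) = Add(-12545, Pow(Rational(-3817, 46), 2)) = Add(-12545, Rational(14569489, 2116)) = Rational(-11975731, 2116)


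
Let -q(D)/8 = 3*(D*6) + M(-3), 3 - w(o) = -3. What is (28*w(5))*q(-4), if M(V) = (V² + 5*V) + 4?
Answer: 99456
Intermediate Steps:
w(o) = 6 (w(o) = 3 - 1*(-3) = 3 + 3 = 6)
M(V) = 4 + V² + 5*V
q(D) = 16 - 144*D (q(D) = -8*(3*(D*6) + (4 + (-3)² + 5*(-3))) = -8*(3*(6*D) + (4 + 9 - 15)) = -8*(18*D - 2) = -8*(-2 + 18*D) = 16 - 144*D)
(28*w(5))*q(-4) = (28*6)*(16 - 144*(-4)) = 168*(16 + 576) = 168*592 = 99456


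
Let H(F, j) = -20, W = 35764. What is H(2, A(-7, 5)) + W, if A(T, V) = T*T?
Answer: 35744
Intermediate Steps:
A(T, V) = T²
H(2, A(-7, 5)) + W = -20 + 35764 = 35744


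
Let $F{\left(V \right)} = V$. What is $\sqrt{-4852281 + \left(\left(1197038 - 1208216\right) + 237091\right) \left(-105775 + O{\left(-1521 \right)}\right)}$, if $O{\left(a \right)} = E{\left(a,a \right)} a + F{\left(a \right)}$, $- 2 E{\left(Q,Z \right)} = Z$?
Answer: $\frac{11 i \sqrt{9440086342}}{2} \approx 5.3438 \cdot 10^{5} i$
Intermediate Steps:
$E{\left(Q,Z \right)} = - \frac{Z}{2}$
$O{\left(a \right)} = a - \frac{a^{2}}{2}$ ($O{\left(a \right)} = - \frac{a}{2} a + a = - \frac{a^{2}}{2} + a = a - \frac{a^{2}}{2}$)
$\sqrt{-4852281 + \left(\left(1197038 - 1208216\right) + 237091\right) \left(-105775 + O{\left(-1521 \right)}\right)} = \sqrt{-4852281 + \left(\left(1197038 - 1208216\right) + 237091\right) \left(-105775 + \frac{1}{2} \left(-1521\right) \left(2 - -1521\right)\right)} = \sqrt{-4852281 + \left(-11178 + 237091\right) \left(-105775 + \frac{1}{2} \left(-1521\right) \left(2 + 1521\right)\right)} = \sqrt{-4852281 + 225913 \left(-105775 + \frac{1}{2} \left(-1521\right) 1523\right)} = \sqrt{-4852281 + 225913 \left(-105775 - \frac{2316483}{2}\right)} = \sqrt{-4852281 + 225913 \left(- \frac{2528033}{2}\right)} = \sqrt{-4852281 - \frac{571115519129}{2}} = \sqrt{- \frac{571125223691}{2}} = \frac{11 i \sqrt{9440086342}}{2}$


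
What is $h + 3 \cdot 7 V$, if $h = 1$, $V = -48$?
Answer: $-1007$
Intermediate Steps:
$h + 3 \cdot 7 V = 1 + 3 \cdot 7 \left(-48\right) = 1 + 21 \left(-48\right) = 1 - 1008 = -1007$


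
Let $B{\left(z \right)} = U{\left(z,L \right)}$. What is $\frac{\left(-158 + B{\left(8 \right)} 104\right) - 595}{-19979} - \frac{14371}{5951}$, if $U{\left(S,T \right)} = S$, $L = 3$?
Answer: $- \frac{287588338}{118895029} \approx -2.4188$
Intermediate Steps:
$B{\left(z \right)} = z$
$\frac{\left(-158 + B{\left(8 \right)} 104\right) - 595}{-19979} - \frac{14371}{5951} = \frac{\left(-158 + 8 \cdot 104\right) - 595}{-19979} - \frac{14371}{5951} = \left(\left(-158 + 832\right) - 595\right) \left(- \frac{1}{19979}\right) - \frac{14371}{5951} = \left(674 - 595\right) \left(- \frac{1}{19979}\right) - \frac{14371}{5951} = 79 \left(- \frac{1}{19979}\right) - \frac{14371}{5951} = - \frac{79}{19979} - \frac{14371}{5951} = - \frac{287588338}{118895029}$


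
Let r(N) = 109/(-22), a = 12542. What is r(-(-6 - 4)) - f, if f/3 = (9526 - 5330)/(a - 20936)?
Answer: -106335/30778 ≈ -3.4549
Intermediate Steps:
f = -2098/1399 (f = 3*((9526 - 5330)/(12542 - 20936)) = 3*(4196/(-8394)) = 3*(4196*(-1/8394)) = 3*(-2098/4197) = -2098/1399 ≈ -1.4996)
r(N) = -109/22 (r(N) = 109*(-1/22) = -109/22)
r(-(-6 - 4)) - f = -109/22 - 1*(-2098/1399) = -109/22 + 2098/1399 = -106335/30778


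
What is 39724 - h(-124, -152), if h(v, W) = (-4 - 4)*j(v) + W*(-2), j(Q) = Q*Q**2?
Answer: -15213572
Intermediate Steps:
j(Q) = Q**3
h(v, W) = -8*v**3 - 2*W (h(v, W) = (-4 - 4)*v**3 + W*(-2) = -8*v**3 - 2*W)
39724 - h(-124, -152) = 39724 - (-8*(-124)**3 - 2*(-152)) = 39724 - (-8*(-1906624) + 304) = 39724 - (15252992 + 304) = 39724 - 1*15253296 = 39724 - 15253296 = -15213572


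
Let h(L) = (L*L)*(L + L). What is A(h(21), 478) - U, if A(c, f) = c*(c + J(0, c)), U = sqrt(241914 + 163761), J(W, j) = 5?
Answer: 343157094 - 15*sqrt(1803) ≈ 3.4316e+8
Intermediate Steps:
h(L) = 2*L**3 (h(L) = L**2*(2*L) = 2*L**3)
U = 15*sqrt(1803) (U = sqrt(405675) = 15*sqrt(1803) ≈ 636.93)
A(c, f) = c*(5 + c) (A(c, f) = c*(c + 5) = c*(5 + c))
A(h(21), 478) - U = (2*21**3)*(5 + 2*21**3) - 15*sqrt(1803) = (2*9261)*(5 + 2*9261) - 15*sqrt(1803) = 18522*(5 + 18522) - 15*sqrt(1803) = 18522*18527 - 15*sqrt(1803) = 343157094 - 15*sqrt(1803)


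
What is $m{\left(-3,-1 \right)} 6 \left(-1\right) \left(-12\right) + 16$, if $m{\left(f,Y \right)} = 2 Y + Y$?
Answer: $-200$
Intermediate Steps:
$m{\left(f,Y \right)} = 3 Y$
$m{\left(-3,-1 \right)} 6 \left(-1\right) \left(-12\right) + 16 = 3 \left(-1\right) 6 \left(-1\right) \left(-12\right) + 16 = \left(-3\right) 6 \left(-1\right) \left(-12\right) + 16 = \left(-18\right) \left(-1\right) \left(-12\right) + 16 = 18 \left(-12\right) + 16 = -216 + 16 = -200$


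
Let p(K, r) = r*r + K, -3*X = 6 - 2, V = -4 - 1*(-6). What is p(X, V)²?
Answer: 64/9 ≈ 7.1111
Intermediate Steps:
V = 2 (V = -4 + 6 = 2)
X = -4/3 (X = -(6 - 2)/3 = -⅓*4 = -4/3 ≈ -1.3333)
p(K, r) = K + r² (p(K, r) = r² + K = K + r²)
p(X, V)² = (-4/3 + 2²)² = (-4/3 + 4)² = (8/3)² = 64/9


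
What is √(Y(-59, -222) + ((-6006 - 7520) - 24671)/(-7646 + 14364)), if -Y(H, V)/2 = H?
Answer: √5068912386/6718 ≈ 10.598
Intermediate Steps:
Y(H, V) = -2*H
√(Y(-59, -222) + ((-6006 - 7520) - 24671)/(-7646 + 14364)) = √(-2*(-59) + ((-6006 - 7520) - 24671)/(-7646 + 14364)) = √(118 + (-13526 - 24671)/6718) = √(118 - 38197*1/6718) = √(118 - 38197/6718) = √(754527/6718) = √5068912386/6718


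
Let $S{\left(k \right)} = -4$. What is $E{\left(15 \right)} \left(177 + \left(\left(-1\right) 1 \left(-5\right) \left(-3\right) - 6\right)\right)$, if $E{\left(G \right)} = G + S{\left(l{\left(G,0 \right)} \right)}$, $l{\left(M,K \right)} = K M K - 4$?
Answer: $1716$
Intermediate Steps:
$l{\left(M,K \right)} = -4 + M K^{2}$ ($l{\left(M,K \right)} = M K^{2} - 4 = -4 + M K^{2}$)
$E{\left(G \right)} = -4 + G$ ($E{\left(G \right)} = G - 4 = -4 + G$)
$E{\left(15 \right)} \left(177 + \left(\left(-1\right) 1 \left(-5\right) \left(-3\right) - 6\right)\right) = \left(-4 + 15\right) \left(177 + \left(\left(-1\right) 1 \left(-5\right) \left(-3\right) - 6\right)\right) = 11 \left(177 + \left(\left(-1\right) \left(-5\right) \left(-3\right) - 6\right)\right) = 11 \left(177 + \left(5 \left(-3\right) - 6\right)\right) = 11 \left(177 - 21\right) = 11 \cdot 156 = 1716$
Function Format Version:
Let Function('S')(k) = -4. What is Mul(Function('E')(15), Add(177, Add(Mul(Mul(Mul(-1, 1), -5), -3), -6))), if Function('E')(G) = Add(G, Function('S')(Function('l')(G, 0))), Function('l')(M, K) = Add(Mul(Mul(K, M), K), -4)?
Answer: 1716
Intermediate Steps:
Function('l')(M, K) = Add(-4, Mul(M, Pow(K, 2))) (Function('l')(M, K) = Add(Mul(M, Pow(K, 2)), -4) = Add(-4, Mul(M, Pow(K, 2))))
Function('E')(G) = Add(-4, G) (Function('E')(G) = Add(G, -4) = Add(-4, G))
Mul(Function('E')(15), Add(177, Add(Mul(Mul(Mul(-1, 1), -5), -3), -6))) = Mul(Add(-4, 15), Add(177, Add(Mul(Mul(Mul(-1, 1), -5), -3), -6))) = Mul(11, Add(177, Add(Mul(Mul(-1, -5), -3), -6))) = Mul(11, Add(177, Add(Mul(5, -3), -6))) = Mul(11, Add(177, Add(-15, -6))) = Mul(11, Add(177, -21)) = Mul(11, 156) = 1716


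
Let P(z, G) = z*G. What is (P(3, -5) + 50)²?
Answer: 1225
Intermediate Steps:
P(z, G) = G*z
(P(3, -5) + 50)² = (-5*3 + 50)² = (-15 + 50)² = 35² = 1225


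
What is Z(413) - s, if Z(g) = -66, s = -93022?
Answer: 92956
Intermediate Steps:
Z(413) - s = -66 - 1*(-93022) = -66 + 93022 = 92956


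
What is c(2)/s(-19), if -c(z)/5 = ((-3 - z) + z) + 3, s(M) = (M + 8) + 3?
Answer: 0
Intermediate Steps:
s(M) = 11 + M (s(M) = (8 + M) + 3 = 11 + M)
c(z) = 0 (c(z) = -5*(((-3 - z) + z) + 3) = -5*(-3 + 3) = -5*0 = 0)
c(2)/s(-19) = 0/(11 - 19) = 0/(-8) = 0*(-⅛) = 0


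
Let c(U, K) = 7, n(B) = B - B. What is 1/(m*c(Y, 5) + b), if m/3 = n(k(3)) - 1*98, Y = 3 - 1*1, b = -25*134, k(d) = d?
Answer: -1/5408 ≈ -0.00018491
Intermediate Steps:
n(B) = 0
b = -3350
Y = 2 (Y = 3 - 1 = 2)
m = -294 (m = 3*(0 - 1*98) = 3*(0 - 98) = 3*(-98) = -294)
1/(m*c(Y, 5) + b) = 1/(-294*7 - 3350) = 1/(-2058 - 3350) = 1/(-5408) = -1/5408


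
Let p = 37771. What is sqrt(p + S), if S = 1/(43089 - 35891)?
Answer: sqrt(1956960993482)/7198 ≈ 194.35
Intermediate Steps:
S = 1/7198 ≈ 0.00013893
sqrt(p + S) = sqrt(37771 + 1/7198) = sqrt(271875659/7198) = sqrt(1956960993482)/7198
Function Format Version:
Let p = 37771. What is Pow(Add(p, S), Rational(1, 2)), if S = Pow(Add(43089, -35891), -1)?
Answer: Mul(Rational(1, 7198), Pow(1956960993482, Rational(1, 2))) ≈ 194.35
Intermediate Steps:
S = Rational(1, 7198) (S = Pow(7198, -1) = Rational(1, 7198) ≈ 0.00013893)
Pow(Add(p, S), Rational(1, 2)) = Pow(Add(37771, Rational(1, 7198)), Rational(1, 2)) = Pow(Rational(271875659, 7198), Rational(1, 2)) = Mul(Rational(1, 7198), Pow(1956960993482, Rational(1, 2)))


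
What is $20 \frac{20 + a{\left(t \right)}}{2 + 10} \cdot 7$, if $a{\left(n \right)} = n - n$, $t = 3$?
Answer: $\frac{700}{3} \approx 233.33$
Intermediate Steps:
$a{\left(n \right)} = 0$
$20 \frac{20 + a{\left(t \right)}}{2 + 10} \cdot 7 = 20 \frac{20 + 0}{2 + 10} \cdot 7 = 20 \cdot \frac{20}{12} \cdot 7 = 20 \cdot 20 \cdot \frac{1}{12} \cdot 7 = 20 \cdot \frac{5}{3} \cdot 7 = \frac{100}{3} \cdot 7 = \frac{700}{3}$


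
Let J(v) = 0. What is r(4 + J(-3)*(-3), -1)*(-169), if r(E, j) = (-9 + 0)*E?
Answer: 6084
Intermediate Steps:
r(E, j) = -9*E
r(4 + J(-3)*(-3), -1)*(-169) = -9*(4 + 0*(-3))*(-169) = -9*(4 + 0)*(-169) = -9*4*(-169) = -36*(-169) = 6084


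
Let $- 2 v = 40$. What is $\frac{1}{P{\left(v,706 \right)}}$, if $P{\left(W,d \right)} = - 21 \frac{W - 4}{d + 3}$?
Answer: $\frac{709}{504} \approx 1.4067$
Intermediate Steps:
$v = -20$ ($v = \left(- \frac{1}{2}\right) 40 = -20$)
$P{\left(W,d \right)} = - \frac{21 \left(-4 + W\right)}{3 + d}$ ($P{\left(W,d \right)} = - 21 \frac{-4 + W}{3 + d} = - \frac{21 \left(-4 + W\right)}{3 + d}$)
$\frac{1}{P{\left(v,706 \right)}} = \frac{1}{21 \frac{1}{3 + 706} \left(4 - -20\right)} = \frac{1}{21 \cdot \frac{1}{709} \left(4 + 20\right)} = \frac{1}{21 \cdot \frac{1}{709} \cdot 24} = \frac{1}{\frac{504}{709}} = \frac{709}{504}$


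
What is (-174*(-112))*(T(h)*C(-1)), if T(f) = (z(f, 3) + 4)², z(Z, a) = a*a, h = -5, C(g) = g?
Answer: -3293472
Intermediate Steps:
z(Z, a) = a²
T(f) = 169 (T(f) = (3² + 4)² = (9 + 4)² = 13² = 169)
(-174*(-112))*(T(h)*C(-1)) = (-174*(-112))*(169*(-1)) = 19488*(-169) = -3293472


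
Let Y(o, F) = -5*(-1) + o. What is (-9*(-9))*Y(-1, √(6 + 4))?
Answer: 324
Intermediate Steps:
Y(o, F) = 5 + o
(-9*(-9))*Y(-1, √(6 + 4)) = (-9*(-9))*(5 - 1) = 81*4 = 324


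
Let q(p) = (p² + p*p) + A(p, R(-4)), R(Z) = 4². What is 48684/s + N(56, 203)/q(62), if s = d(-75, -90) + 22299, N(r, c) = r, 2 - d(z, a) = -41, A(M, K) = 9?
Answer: 187985950/85983187 ≈ 2.1863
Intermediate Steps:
R(Z) = 16
d(z, a) = 43 (d(z, a) = 2 - 1*(-41) = 2 + 41 = 43)
q(p) = 9 + 2*p² (q(p) = (p² + p*p) + 9 = (p² + p²) + 9 = 2*p² + 9 = 9 + 2*p²)
s = 22342 (s = 43 + 22299 = 22342)
48684/s + N(56, 203)/q(62) = 48684/22342 + 56/(9 + 2*62²) = 48684*(1/22342) + 56/(9 + 2*3844) = 24342/11171 + 56/(9 + 7688) = 24342/11171 + 56/7697 = 187985950/85983187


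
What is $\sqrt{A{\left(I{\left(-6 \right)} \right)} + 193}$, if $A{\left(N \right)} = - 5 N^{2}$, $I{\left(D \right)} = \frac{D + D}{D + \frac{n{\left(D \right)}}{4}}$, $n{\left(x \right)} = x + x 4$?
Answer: $\frac{\sqrt{15313}}{9} \approx 13.75$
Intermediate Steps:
$n{\left(x \right)} = 5 x$ ($n{\left(x \right)} = x + 4 x = 5 x$)
$I{\left(D \right)} = \frac{8}{9}$ ($I{\left(D \right)} = \frac{D + D}{D + \frac{5 D}{4}} = \frac{2 D}{D + 5 D \frac{1}{4}} = \frac{2 D}{D + \frac{5 D}{4}} = \frac{2 D}{\frac{9}{4} D} = 2 D \frac{4}{9 D} = \frac{8}{9}$)
$\sqrt{A{\left(I{\left(-6 \right)} \right)} + 193} = \sqrt{- 5 \left(\frac{8}{9}\right)^{2} + 193} = \sqrt{\left(-5\right) \frac{64}{81} + 193} = \sqrt{- \frac{320}{81} + 193} = \sqrt{\frac{15313}{81}} = \frac{\sqrt{15313}}{9}$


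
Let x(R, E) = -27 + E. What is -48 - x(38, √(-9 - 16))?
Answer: -21 - 5*I ≈ -21.0 - 5.0*I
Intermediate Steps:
-48 - x(38, √(-9 - 16)) = -48 - (-27 + √(-9 - 16)) = -48 - (-27 + √(-25)) = -48 - (-27 + 5*I) = -48 + (27 - 5*I) = -21 - 5*I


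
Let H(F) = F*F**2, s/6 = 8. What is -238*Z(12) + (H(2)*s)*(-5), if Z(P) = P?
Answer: -4776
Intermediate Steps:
s = 48 (s = 6*8 = 48)
H(F) = F**3
-238*Z(12) + (H(2)*s)*(-5) = -238*12 + (2**3*48)*(-5) = -2856 + (8*48)*(-5) = -2856 + 384*(-5) = -2856 - 1920 = -4776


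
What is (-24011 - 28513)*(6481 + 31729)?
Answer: -2006942040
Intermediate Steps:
(-24011 - 28513)*(6481 + 31729) = -52524*38210 = -2006942040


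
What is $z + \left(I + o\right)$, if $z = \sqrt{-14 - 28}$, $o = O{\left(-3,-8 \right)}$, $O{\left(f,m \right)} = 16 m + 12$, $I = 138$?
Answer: $22 + i \sqrt{42} \approx 22.0 + 6.4807 i$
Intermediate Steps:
$O{\left(f,m \right)} = 12 + 16 m$
$o = -116$ ($o = 12 + 16 \left(-8\right) = 12 - 128 = -116$)
$z = i \sqrt{42}$ ($z = \sqrt{-42} = i \sqrt{42} \approx 6.4807 i$)
$z + \left(I + o\right) = i \sqrt{42} + \left(138 - 116\right) = i \sqrt{42} + 22 = 22 + i \sqrt{42}$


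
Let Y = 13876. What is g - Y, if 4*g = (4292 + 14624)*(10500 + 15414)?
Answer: 122533430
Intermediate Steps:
g = 122547306 (g = ((4292 + 14624)*(10500 + 15414))/4 = (18916*25914)/4 = (1/4)*490189224 = 122547306)
g - Y = 122547306 - 1*13876 = 122547306 - 13876 = 122533430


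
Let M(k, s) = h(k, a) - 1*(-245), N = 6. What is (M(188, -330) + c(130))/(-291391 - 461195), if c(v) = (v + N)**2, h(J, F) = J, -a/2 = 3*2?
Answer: -18929/752586 ≈ -0.025152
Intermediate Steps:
a = -12 (a = -6*2 = -2*6 = -12)
M(k, s) = 245 + k (M(k, s) = k - 1*(-245) = k + 245 = 245 + k)
c(v) = (6 + v)**2 (c(v) = (v + 6)**2 = (6 + v)**2)
(M(188, -330) + c(130))/(-291391 - 461195) = ((245 + 188) + (6 + 130)**2)/(-291391 - 461195) = (433 + 136**2)/(-752586) = (433 + 18496)*(-1/752586) = 18929*(-1/752586) = -18929/752586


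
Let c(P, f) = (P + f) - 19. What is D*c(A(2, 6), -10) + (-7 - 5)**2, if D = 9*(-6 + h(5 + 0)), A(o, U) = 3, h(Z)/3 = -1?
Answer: 2250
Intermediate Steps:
h(Z) = -3 (h(Z) = 3*(-1) = -3)
D = -81 (D = 9*(-6 - 3) = 9*(-9) = -81)
c(P, f) = -19 + P + f
D*c(A(2, 6), -10) + (-7 - 5)**2 = -81*(-19 + 3 - 10) + (-7 - 5)**2 = -81*(-26) + (-12)**2 = 2106 + 144 = 2250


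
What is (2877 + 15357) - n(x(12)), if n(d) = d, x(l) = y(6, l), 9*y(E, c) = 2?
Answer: 164104/9 ≈ 18234.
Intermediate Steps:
y(E, c) = 2/9 (y(E, c) = (⅑)*2 = 2/9)
x(l) = 2/9
(2877 + 15357) - n(x(12)) = (2877 + 15357) - 1*2/9 = 18234 - 2/9 = 164104/9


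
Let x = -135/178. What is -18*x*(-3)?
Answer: -3645/89 ≈ -40.955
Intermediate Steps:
x = -135/178 (x = -135*1/178 = -135/178 ≈ -0.75843)
-18*x*(-3) = -(-1215)*(-3)/89 = -18*405/178 = -3645/89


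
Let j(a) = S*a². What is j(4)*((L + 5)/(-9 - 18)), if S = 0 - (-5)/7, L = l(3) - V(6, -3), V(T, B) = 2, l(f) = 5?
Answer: -640/189 ≈ -3.3862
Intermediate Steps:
L = 3 (L = 5 - 1*2 = 5 - 2 = 3)
S = 5/7 (S = 0 - (-5)/7 = 0 - 1*(-5/7) = 0 + 5/7 = 5/7 ≈ 0.71429)
j(a) = 5*a²/7
j(4)*((L + 5)/(-9 - 18)) = ((5/7)*4²)*((3 + 5)/(-9 - 18)) = ((5/7)*16)*(8/(-27)) = 80*(8*(-1/27))/7 = (80/7)*(-8/27) = -640/189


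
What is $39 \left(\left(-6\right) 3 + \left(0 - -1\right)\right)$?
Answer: $-663$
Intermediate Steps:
$39 \left(\left(-6\right) 3 + \left(0 - -1\right)\right) = 39 \left(-18 + \left(0 + 1\right)\right) = 39 \left(-18 + 1\right) = 39 \left(-17\right) = -663$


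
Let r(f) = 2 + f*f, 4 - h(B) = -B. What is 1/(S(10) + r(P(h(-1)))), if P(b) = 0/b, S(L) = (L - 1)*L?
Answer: 1/92 ≈ 0.010870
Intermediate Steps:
h(B) = 4 + B (h(B) = 4 - (-1)*B = 4 + B)
S(L) = L*(-1 + L) (S(L) = (-1 + L)*L = L*(-1 + L))
P(b) = 0
r(f) = 2 + f**2
1/(S(10) + r(P(h(-1)))) = 1/(10*(-1 + 10) + (2 + 0**2)) = 1/(10*9 + (2 + 0)) = 1/(90 + 2) = 1/92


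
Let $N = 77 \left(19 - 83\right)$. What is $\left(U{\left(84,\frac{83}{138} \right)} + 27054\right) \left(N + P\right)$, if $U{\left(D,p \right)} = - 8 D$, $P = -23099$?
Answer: $-739408314$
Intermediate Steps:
$N = -4928$ ($N = 77 \left(-64\right) = -4928$)
$\left(U{\left(84,\frac{83}{138} \right)} + 27054\right) \left(N + P\right) = \left(\left(-8\right) 84 + 27054\right) \left(-4928 - 23099\right) = \left(-672 + 27054\right) \left(-28027\right) = 26382 \left(-28027\right) = -739408314$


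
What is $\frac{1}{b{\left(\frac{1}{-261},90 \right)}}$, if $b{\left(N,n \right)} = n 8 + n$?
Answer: $\frac{1}{810} \approx 0.0012346$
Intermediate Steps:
$b{\left(N,n \right)} = 9 n$ ($b{\left(N,n \right)} = 8 n + n = 9 n$)
$\frac{1}{b{\left(\frac{1}{-261},90 \right)}} = \frac{1}{9 \cdot 90} = \frac{1}{810}$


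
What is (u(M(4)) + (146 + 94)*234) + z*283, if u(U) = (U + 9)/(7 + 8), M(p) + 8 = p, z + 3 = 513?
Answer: 601471/3 ≈ 2.0049e+5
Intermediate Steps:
z = 510 (z = -3 + 513 = 510)
M(p) = -8 + p
u(U) = ⅗ + U/15 (u(U) = (9 + U)/15 = (9 + U)*(1/15) = ⅗ + U/15)
(u(M(4)) + (146 + 94)*234) + z*283 = ((⅗ + (-8 + 4)/15) + (146 + 94)*234) + 510*283 = ((⅗ + (1/15)*(-4)) + 240*234) + 144330 = ((⅗ - 4/15) + 56160) + 144330 = (⅓ + 56160) + 144330 = 168481/3 + 144330 = 601471/3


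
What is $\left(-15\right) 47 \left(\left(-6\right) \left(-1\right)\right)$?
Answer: $-4230$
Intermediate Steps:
$\left(-15\right) 47 \left(\left(-6\right) \left(-1\right)\right) = \left(-705\right) 6 = -4230$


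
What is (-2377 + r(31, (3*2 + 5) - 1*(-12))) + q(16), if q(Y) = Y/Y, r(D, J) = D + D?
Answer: -2314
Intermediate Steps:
r(D, J) = 2*D
q(Y) = 1
(-2377 + r(31, (3*2 + 5) - 1*(-12))) + q(16) = (-2377 + 2*31) + 1 = (-2377 + 62) + 1 = -2315 + 1 = -2314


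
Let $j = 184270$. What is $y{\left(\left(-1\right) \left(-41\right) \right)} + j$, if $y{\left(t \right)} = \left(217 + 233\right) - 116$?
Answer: $184604$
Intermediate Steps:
$y{\left(t \right)} = 334$ ($y{\left(t \right)} = 450 - 116 = 334$)
$y{\left(\left(-1\right) \left(-41\right) \right)} + j = 334 + 184270 = 184604$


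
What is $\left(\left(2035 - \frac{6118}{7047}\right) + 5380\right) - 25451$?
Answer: $- \frac{127105810}{7047} \approx -18037.0$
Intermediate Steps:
$\left(\left(2035 - \frac{6118}{7047}\right) + 5380\right) - 25451 = \left(\frac{14334527}{7047} + 5380\right) - 25451 = \frac{52247387}{7047} - 25451 = - \frac{127105810}{7047}$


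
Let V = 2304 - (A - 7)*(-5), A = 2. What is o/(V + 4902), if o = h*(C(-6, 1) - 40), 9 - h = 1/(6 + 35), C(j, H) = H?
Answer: -14352/294421 ≈ -0.048747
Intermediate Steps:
V = 2279 (V = 2304 - (2 - 7)*(-5) = 2304 - (-5)*(-5) = 2304 - 1*25 = 2304 - 25 = 2279)
h = 368/41 (h = 9 - 1/(6 + 35) = 9 - 1/41 = 368/41 ≈ 8.9756)
o = -14352/41 (o = 368*(1 - 40)/41 = (368/41)*(-39) = -14352/41 ≈ -350.05)
o/(V + 4902) = -14352/(41*(2279 + 4902)) = -14352/41/7181 = -14352/41*1/7181 = -14352/294421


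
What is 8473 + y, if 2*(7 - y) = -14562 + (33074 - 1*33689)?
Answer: 32137/2 ≈ 16069.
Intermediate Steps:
y = 15191/2 (y = 7 - (-14562 + (33074 - 1*33689))/2 = 7 - (-14562 + (33074 - 33689))/2 = 7 - (-14562 - 615)/2 = 7 - ½*(-15177) = 7 + 15177/2 = 15191/2 ≈ 7595.5)
8473 + y = 8473 + 15191/2 = 32137/2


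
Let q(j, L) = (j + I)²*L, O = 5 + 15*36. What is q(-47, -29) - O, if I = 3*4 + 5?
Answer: -26645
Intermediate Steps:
I = 17 (I = 12 + 5 = 17)
O = 545 (O = 5 + 540 = 545)
q(j, L) = L*(17 + j)² (q(j, L) = (j + 17)²*L = (17 + j)²*L = L*(17 + j)²)
q(-47, -29) - O = -29*(17 - 47)² - 1*545 = -29*(-30)² - 545 = -29*900 - 545 = -26100 - 545 = -26645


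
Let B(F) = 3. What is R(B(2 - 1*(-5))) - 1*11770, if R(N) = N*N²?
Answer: -11743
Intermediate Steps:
R(N) = N³
R(B(2 - 1*(-5))) - 1*11770 = 3³ - 1*11770 = 27 - 11770 = -11743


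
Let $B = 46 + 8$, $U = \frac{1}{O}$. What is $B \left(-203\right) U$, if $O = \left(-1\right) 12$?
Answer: $\frac{1827}{2} \approx 913.5$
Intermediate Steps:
$O = -12$
$U = - \frac{1}{12}$ ($U = \frac{1}{-12} = - \frac{1}{12} \approx -0.083333$)
$B = 54$
$B \left(-203\right) U = 54 \left(-203\right) \left(- \frac{1}{12}\right) = \left(-10962\right) \left(- \frac{1}{12}\right) = \frac{1827}{2}$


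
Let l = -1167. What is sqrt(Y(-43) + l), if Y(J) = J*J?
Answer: sqrt(682) ≈ 26.115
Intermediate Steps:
Y(J) = J**2
sqrt(Y(-43) + l) = sqrt((-43)**2 - 1167) = sqrt(1849 - 1167) = sqrt(682)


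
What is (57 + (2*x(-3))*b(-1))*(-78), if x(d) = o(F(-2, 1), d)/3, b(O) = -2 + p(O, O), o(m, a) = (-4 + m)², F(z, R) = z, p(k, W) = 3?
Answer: -6318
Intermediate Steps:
b(O) = 1 (b(O) = -2 + 3 = 1)
x(d) = 12 (x(d) = (-4 - 2)²/3 = (-6)²*(⅓) = 36*(⅓) = 12)
(57 + (2*x(-3))*b(-1))*(-78) = (57 + (2*12)*1)*(-78) = (57 + 24*1)*(-78) = (57 + 24)*(-78) = 81*(-78) = -6318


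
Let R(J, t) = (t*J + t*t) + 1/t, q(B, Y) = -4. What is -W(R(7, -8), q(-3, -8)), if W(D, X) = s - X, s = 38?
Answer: -42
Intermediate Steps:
R(J, t) = 1/t + t² + J*t (R(J, t) = (J*t + t²) + 1/t = (t² + J*t) + 1/t = 1/t + t² + J*t)
W(D, X) = 38 - X
-W(R(7, -8), q(-3, -8)) = -(38 - 1*(-4)) = -(38 + 4) = -1*42 = -42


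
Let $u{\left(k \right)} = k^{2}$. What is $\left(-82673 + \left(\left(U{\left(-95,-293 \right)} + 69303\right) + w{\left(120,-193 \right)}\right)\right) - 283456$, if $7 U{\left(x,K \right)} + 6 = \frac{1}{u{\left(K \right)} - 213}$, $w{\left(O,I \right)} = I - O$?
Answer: $- \frac{178121081643}{599452} \approx -2.9714 \cdot 10^{5}$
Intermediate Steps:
$U{\left(x,K \right)} = - \frac{6}{7} + \frac{1}{7 \left(-213 + K^{2}\right)}$ ($U{\left(x,K \right)} = - \frac{6}{7} + \frac{1}{7 \left(K^{2} - 213\right)} = - \frac{6}{7} + \frac{1}{7 \left(-213 + K^{2}\right)}$)
$\left(-82673 + \left(\left(U{\left(-95,-293 \right)} + 69303\right) + w{\left(120,-193 \right)}\right)\right) - 283456 = \left(-82673 + \left(\left(\frac{1279 - 6 \left(-293\right)^{2}}{7 \left(-213 + \left(-293\right)^{2}\right)} + 69303\right) - 313\right)\right) - 283456 = \left(-82673 + \left(\left(\frac{1279 - 515094}{7 \left(-213 + 85849\right)} + 69303\right) - 313\right)\right) - 283456 = \left(-82673 + \left(\left(\frac{1279 - 515094}{7 \cdot 85636} + 69303\right) - 313\right)\right) - 283456 = \left(-82673 + \left(\left(\frac{1}{7} \cdot \frac{1}{85636} \left(-513815\right) + 69303\right) - 313\right)\right) - 283456 = \left(-82673 + \left(\left(- \frac{513815}{599452} + 69303\right) - 313\right)\right) - 283456 = \left(-82673 + \left(\frac{41543308141}{599452} - 313\right)\right) - 283456 = \left(-82673 + \frac{41355679665}{599452}\right) - 283456 = - \frac{8202815531}{599452} - 283456 = - \frac{178121081643}{599452}$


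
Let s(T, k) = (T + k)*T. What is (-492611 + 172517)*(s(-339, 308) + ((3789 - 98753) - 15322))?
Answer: 31938019038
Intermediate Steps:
s(T, k) = T*(T + k)
(-492611 + 172517)*(s(-339, 308) + ((3789 - 98753) - 15322)) = (-492611 + 172517)*(-339*(-339 + 308) + ((3789 - 98753) - 15322)) = -320094*(-339*(-31) + (-94964 - 15322)) = -320094*(10509 - 110286) = -320094*(-99777) = 31938019038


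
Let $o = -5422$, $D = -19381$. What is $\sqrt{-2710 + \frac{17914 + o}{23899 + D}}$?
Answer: $\frac{2 i \sqrt{42639629}}{251} \approx 52.031 i$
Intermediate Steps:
$\sqrt{-2710 + \frac{17914 + o}{23899 + D}} = \sqrt{-2710 + \frac{17914 - 5422}{23899 - 19381}} = \sqrt{-2710 + \frac{12492}{4518}} = \sqrt{-2710 + 12492 \cdot \frac{1}{4518}} = \sqrt{-2710 + \frac{694}{251}} = \sqrt{- \frac{679516}{251}} = \frac{2 i \sqrt{42639629}}{251}$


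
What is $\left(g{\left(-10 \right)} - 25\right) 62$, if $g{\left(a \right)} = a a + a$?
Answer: $4030$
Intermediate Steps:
$g{\left(a \right)} = a + a^{2}$ ($g{\left(a \right)} = a^{2} + a = a + a^{2}$)
$\left(g{\left(-10 \right)} - 25\right) 62 = \left(- 10 \left(1 - 10\right) - 25\right) 62 = \left(\left(-10\right) \left(-9\right) - 25\right) 62 = \left(90 - 25\right) 62 = 65 \cdot 62 = 4030$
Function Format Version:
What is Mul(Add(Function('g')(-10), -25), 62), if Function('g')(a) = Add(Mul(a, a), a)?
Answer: 4030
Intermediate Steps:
Function('g')(a) = Add(a, Pow(a, 2)) (Function('g')(a) = Add(Pow(a, 2), a) = Add(a, Pow(a, 2)))
Mul(Add(Function('g')(-10), -25), 62) = Mul(Add(Mul(-10, Add(1, -10)), -25), 62) = Mul(Add(Mul(-10, -9), -25), 62) = Mul(Add(90, -25), 62) = Mul(65, 62) = 4030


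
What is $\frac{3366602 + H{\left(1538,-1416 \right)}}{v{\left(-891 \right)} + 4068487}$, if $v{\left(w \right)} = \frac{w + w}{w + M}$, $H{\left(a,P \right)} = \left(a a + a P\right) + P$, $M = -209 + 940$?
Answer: $\frac{284225760}{325479851} \approx 0.87325$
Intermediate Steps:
$M = 731$
$H{\left(a,P \right)} = P + a^{2} + P a$ ($H{\left(a,P \right)} = \left(a^{2} + P a\right) + P = P + a^{2} + P a$)
$v{\left(w \right)} = \frac{2 w}{731 + w}$ ($v{\left(w \right)} = \frac{w + w}{w + 731} = \frac{2 w}{731 + w}$)
$\frac{3366602 + H{\left(1538,-1416 \right)}}{v{\left(-891 \right)} + 4068487} = \frac{3366602 - \left(2179224 - 2365444\right)}{2 \left(-891\right) \frac{1}{731 - 891} + 4068487} = \frac{3366602 - -186220}{2 \left(-891\right) \frac{1}{-160} + 4068487} = \frac{3366602 + 186220}{2 \left(-891\right) \left(- \frac{1}{160}\right) + 4068487} = \frac{3552822}{\frac{891}{80} + 4068487} = \frac{3552822}{\frac{325479851}{80}} = 3552822 \cdot \frac{80}{325479851} = \frac{284225760}{325479851}$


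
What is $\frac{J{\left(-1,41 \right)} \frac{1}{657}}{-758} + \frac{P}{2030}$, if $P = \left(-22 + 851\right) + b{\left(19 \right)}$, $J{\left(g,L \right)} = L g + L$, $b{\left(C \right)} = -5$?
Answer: $\frac{412}{1015} \approx 0.40591$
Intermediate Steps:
$J{\left(g,L \right)} = L + L g$
$P = 824$ ($P = \left(-22 + 851\right) - 5 = 829 - 5 = 824$)
$\frac{J{\left(-1,41 \right)} \frac{1}{657}}{-758} + \frac{P}{2030} = \frac{41 \left(1 - 1\right) \frac{1}{657}}{-758} + \frac{824}{2030} = 41 \cdot 0 \cdot \frac{1}{657} \left(- \frac{1}{758}\right) + 824 \cdot \frac{1}{2030} = 0 \cdot \frac{1}{657} \left(- \frac{1}{758}\right) + \frac{412}{1015} = 0 \left(- \frac{1}{758}\right) + \frac{412}{1015} = 0 + \frac{412}{1015} = \frac{412}{1015}$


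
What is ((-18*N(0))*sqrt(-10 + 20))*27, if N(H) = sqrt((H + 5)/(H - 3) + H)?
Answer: -810*I*sqrt(6) ≈ -1984.1*I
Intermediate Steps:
N(H) = sqrt(H + (5 + H)/(-3 + H)) (N(H) = sqrt((5 + H)/(-3 + H) + H) = sqrt(H + (5 + H)/(-3 + H)))
((-18*N(0))*sqrt(-10 + 20))*27 = ((-18*sqrt(5 + 0 + 0*(-3 + 0))*(I*sqrt(3)/3))*sqrt(-10 + 20))*27 = ((-18*sqrt(5 + 0 + 0*(-3))*(I*sqrt(3)/3))*sqrt(10))*27 = ((-18*I*sqrt(3)*sqrt(5 + 0 + 0)/3)*sqrt(10))*27 = ((-18*I*sqrt(15)/3)*sqrt(10))*27 = ((-6*I*sqrt(15))*sqrt(10))*27 = -30*I*sqrt(6)*27 = -810*I*sqrt(6)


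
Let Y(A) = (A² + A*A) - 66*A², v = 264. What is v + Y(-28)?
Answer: -49912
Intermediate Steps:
Y(A) = -64*A² (Y(A) = (A² + A²) - 66*A² = 2*A² - 66*A² = -64*A²)
v + Y(-28) = 264 - 64*(-28)² = 264 - 64*784 = 264 - 50176 = -49912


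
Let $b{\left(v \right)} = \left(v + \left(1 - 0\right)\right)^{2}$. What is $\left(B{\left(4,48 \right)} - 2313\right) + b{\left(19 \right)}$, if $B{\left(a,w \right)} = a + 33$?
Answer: $-1876$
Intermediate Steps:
$B{\left(a,w \right)} = 33 + a$
$b{\left(v \right)} = \left(1 + v\right)^{2}$ ($b{\left(v \right)} = \left(v + \left(1 + 0\right)\right)^{2} = \left(v + 1\right)^{2} = \left(1 + v\right)^{2}$)
$\left(B{\left(4,48 \right)} - 2313\right) + b{\left(19 \right)} = \left(\left(33 + 4\right) - 2313\right) + \left(1 + 19\right)^{2} = \left(37 - 2313\right) + 20^{2} = -2276 + 400 = -1876$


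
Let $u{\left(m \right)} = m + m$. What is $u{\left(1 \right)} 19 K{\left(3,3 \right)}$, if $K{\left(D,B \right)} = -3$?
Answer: $-114$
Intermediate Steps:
$u{\left(m \right)} = 2 m$
$u{\left(1 \right)} 19 K{\left(3,3 \right)} = 2 \cdot 1 \cdot 19 \left(-3\right) = 2 \cdot 19 \left(-3\right) = 38 \left(-3\right) = -114$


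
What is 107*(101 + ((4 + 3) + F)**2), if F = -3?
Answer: 12519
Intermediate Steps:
107*(101 + ((4 + 3) + F)**2) = 107*(101 + ((4 + 3) - 3)**2) = 107*(101 + (7 - 3)**2) = 107*(101 + 4**2) = 107*(101 + 16) = 107*117 = 12519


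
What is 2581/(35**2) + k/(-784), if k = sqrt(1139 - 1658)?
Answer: 2581/1225 - I*sqrt(519)/784 ≈ 2.1069 - 0.029058*I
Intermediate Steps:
k = I*sqrt(519) (k = sqrt(-519) = I*sqrt(519) ≈ 22.782*I)
2581/(35**2) + k/(-784) = 2581/(35**2) + (I*sqrt(519))/(-784) = 2581/1225 + (I*sqrt(519))*(-1/784) = 2581*(1/1225) - I*sqrt(519)/784 = 2581/1225 - I*sqrt(519)/784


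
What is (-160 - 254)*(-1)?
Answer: 414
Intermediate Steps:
(-160 - 254)*(-1) = -414*(-1) = 414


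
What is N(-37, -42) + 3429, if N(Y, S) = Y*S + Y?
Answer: 4946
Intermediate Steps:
N(Y, S) = Y + S*Y (N(Y, S) = S*Y + Y = Y + S*Y)
N(-37, -42) + 3429 = -37*(1 - 42) + 3429 = -37*(-41) + 3429 = 1517 + 3429 = 4946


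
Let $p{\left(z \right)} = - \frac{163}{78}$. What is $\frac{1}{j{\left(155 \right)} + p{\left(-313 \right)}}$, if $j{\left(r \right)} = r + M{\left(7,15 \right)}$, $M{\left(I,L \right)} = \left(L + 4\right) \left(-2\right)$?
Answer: $\frac{78}{8963} \approx 0.0087024$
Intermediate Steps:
$M{\left(I,L \right)} = -8 - 2 L$ ($M{\left(I,L \right)} = \left(4 + L\right) \left(-2\right) = -8 - 2 L$)
$j{\left(r \right)} = -38 + r$ ($j{\left(r \right)} = r - 38 = -38 + r$)
$p{\left(z \right)} = - \frac{163}{78}$ ($p{\left(z \right)} = \left(-163\right) \frac{1}{78} = - \frac{163}{78}$)
$\frac{1}{j{\left(155 \right)} + p{\left(-313 \right)}} = \frac{1}{\left(-38 + 155\right) - \frac{163}{78}} = \frac{1}{117 - \frac{163}{78}} = \frac{1}{\frac{8963}{78}} = \frac{78}{8963}$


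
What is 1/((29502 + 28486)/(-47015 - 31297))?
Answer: -19578/14497 ≈ -1.3505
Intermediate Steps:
1/((29502 + 28486)/(-47015 - 31297)) = 1/(57988/(-78312)) = 1/(57988*(-1/78312)) = 1/(-14497/19578) = -19578/14497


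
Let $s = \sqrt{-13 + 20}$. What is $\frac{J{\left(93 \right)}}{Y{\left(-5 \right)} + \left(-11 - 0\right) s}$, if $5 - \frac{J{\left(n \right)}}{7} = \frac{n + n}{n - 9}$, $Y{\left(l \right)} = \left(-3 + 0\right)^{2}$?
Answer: $- \frac{351}{1532} - \frac{429 \sqrt{7}}{1532} \approx -0.96999$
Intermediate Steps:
$Y{\left(l \right)} = 9$ ($Y{\left(l \right)} = \left(-3\right)^{2} = 9$)
$J{\left(n \right)} = 35 - \frac{14 n}{-9 + n}$ ($J{\left(n \right)} = 35 - 7 \frac{n + n}{n - 9} = 35 - 7 \frac{2 n}{-9 + n} = 35 - \frac{14 n}{-9 + n}$)
$s = \sqrt{7} \approx 2.6458$
$\frac{J{\left(93 \right)}}{Y{\left(-5 \right)} + \left(-11 - 0\right) s} = \frac{21 \frac{1}{-9 + 93} \left(-15 + 93\right)}{9 + \left(-11 - 0\right) \sqrt{7}} = \frac{21 \cdot \frac{1}{84} \cdot 78}{9 + \left(-11 + 0\right) \sqrt{7}} = \frac{21 \cdot \frac{1}{84} \cdot 78}{9 - 11 \sqrt{7}} = \frac{39}{2 \left(9 - 11 \sqrt{7}\right)}$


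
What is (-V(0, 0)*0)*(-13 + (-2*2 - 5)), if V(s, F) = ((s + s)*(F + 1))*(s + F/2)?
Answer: 0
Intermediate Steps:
V(s, F) = 2*s*(1 + F)*(s + F/2) (V(s, F) = ((2*s)*(1 + F))*(s + F*(½)) = (2*s*(1 + F))*(s + F/2) = 2*s*(1 + F)*(s + F/2))
(-V(0, 0)*0)*(-13 + (-2*2 - 5)) = (-0*(0 + 0² + 2*0 + 2*0*0)*0)*(-13 + (-2*2 - 5)) = (-0*(0 + 0 + 0 + 0)*0)*(-13 + (-4 - 5)) = (-0*0*0)*(-13 - 9) = -0*0*(-22) = -1*0*(-22) = 0*(-22) = 0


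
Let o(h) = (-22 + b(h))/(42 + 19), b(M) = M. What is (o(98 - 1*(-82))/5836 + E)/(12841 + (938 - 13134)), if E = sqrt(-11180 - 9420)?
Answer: 79/114808710 + 2*I*sqrt(206)/129 ≈ 6.881e-7 + 0.22252*I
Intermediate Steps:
o(h) = -22/61 + h/61 (o(h) = (-22 + h)/(42 + 19) = (-22 + h)/61 = (-22 + h)*(1/61) = -22/61 + h/61)
E = 10*I*sqrt(206) (E = sqrt(-20600) = 10*I*sqrt(206) ≈ 143.53*I)
(o(98 - 1*(-82))/5836 + E)/(12841 + (938 - 13134)) = ((-22/61 + (98 - 1*(-82))/61)/5836 + 10*I*sqrt(206))/(12841 + (938 - 13134)) = ((-22/61 + (98 + 82)/61)*(1/5836) + 10*I*sqrt(206))/(12841 - 12196) = ((-22/61 + (1/61)*180)*(1/5836) + 10*I*sqrt(206))/645 = ((-22/61 + 180/61)*(1/5836) + 10*I*sqrt(206))*(1/645) = ((158/61)*(1/5836) + 10*I*sqrt(206))*(1/645) = (79/177998 + 10*I*sqrt(206))*(1/645) = 79/114808710 + 2*I*sqrt(206)/129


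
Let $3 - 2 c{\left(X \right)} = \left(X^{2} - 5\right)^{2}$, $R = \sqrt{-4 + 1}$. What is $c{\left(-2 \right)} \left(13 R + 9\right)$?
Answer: $9 + 13 i \sqrt{3} \approx 9.0 + 22.517 i$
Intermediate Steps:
$R = i \sqrt{3}$ ($R = \sqrt{-3} = i \sqrt{3} \approx 1.732 i$)
$c{\left(X \right)} = \frac{3}{2} - \frac{\left(-5 + X^{2}\right)^{2}}{2}$ ($c{\left(X \right)} = \frac{3}{2} - \frac{\left(X^{2} - 5\right)^{2}}{2} = \frac{3}{2} - \frac{\left(-5 + X^{2}\right)^{2}}{2}$)
$c{\left(-2 \right)} \left(13 R + 9\right) = \left(\frac{3}{2} - \frac{\left(-5 + \left(-2\right)^{2}\right)^{2}}{2}\right) \left(13 i \sqrt{3} + 9\right) = \left(\frac{3}{2} - \frac{\left(-5 + 4\right)^{2}}{2}\right) \left(13 i \sqrt{3} + 9\right) = \left(\frac{3}{2} - \frac{\left(-1\right)^{2}}{2}\right) \left(9 + 13 i \sqrt{3}\right) = \left(\frac{3}{2} - \frac{1}{2}\right) \left(9 + 13 i \sqrt{3}\right) = 1 \left(9 + 13 i \sqrt{3}\right) = 9 + 13 i \sqrt{3}$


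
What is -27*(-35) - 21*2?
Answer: 903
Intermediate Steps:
-27*(-35) - 21*2 = 945 - 42 = 903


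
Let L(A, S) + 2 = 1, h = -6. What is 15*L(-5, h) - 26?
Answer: -41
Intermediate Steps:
L(A, S) = -1 (L(A, S) = -2 + 1 = -1)
15*L(-5, h) - 26 = 15*(-1) - 26 = -15 - 26 = -41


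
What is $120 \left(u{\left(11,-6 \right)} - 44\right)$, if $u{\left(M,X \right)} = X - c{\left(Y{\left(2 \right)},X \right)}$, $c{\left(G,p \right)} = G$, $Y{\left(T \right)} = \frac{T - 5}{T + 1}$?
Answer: $-5880$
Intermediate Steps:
$Y{\left(T \right)} = \frac{-5 + T}{1 + T}$
$u{\left(M,X \right)} = 1 + X$ ($u{\left(M,X \right)} = X - \frac{-5 + 2}{1 + 2} = X - \frac{1}{3} \left(-3\right) = X - -1 = X + 1 = 1 + X$)
$120 \left(u{\left(11,-6 \right)} - 44\right) = 120 \left(\left(1 - 6\right) - 44\right) = 120 \left(-5 - 44\right) = 120 \left(-49\right) = -5880$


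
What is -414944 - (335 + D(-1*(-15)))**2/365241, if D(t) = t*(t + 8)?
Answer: -151555023904/365241 ≈ -4.1495e+5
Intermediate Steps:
D(t) = t*(8 + t)
-414944 - (335 + D(-1*(-15)))**2/365241 = -414944 - (335 + (-1*(-15))*(8 - 1*(-15)))**2/365241 = -414944 - (335 + 15*(8 + 15))**2/365241 = -414944 - (335 + 15*23)**2/365241 = -414944 - (335 + 345)**2/365241 = -414944 - 680**2/365241 = -414944 - 462400/365241 = -151555023904/365241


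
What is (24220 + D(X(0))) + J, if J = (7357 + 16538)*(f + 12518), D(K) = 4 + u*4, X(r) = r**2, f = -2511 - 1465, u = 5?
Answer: 204135334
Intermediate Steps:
f = -3976
D(K) = 24 (D(K) = 4 + 5*4 = 4 + 20 = 24)
J = 204111090 (J = (7357 + 16538)*(-3976 + 12518) = 23895*8542 = 204111090)
(24220 + D(X(0))) + J = (24220 + 24) + 204111090 = 24244 + 204111090 = 204135334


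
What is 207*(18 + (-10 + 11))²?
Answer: 74727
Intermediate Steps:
207*(18 + (-10 + 11))² = 207*(18 + 1)² = 207*19² = 207*361 = 74727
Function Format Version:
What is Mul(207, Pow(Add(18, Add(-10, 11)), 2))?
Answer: 74727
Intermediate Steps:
Mul(207, Pow(Add(18, Add(-10, 11)), 2)) = Mul(207, Pow(Add(18, 1), 2)) = Mul(207, Pow(19, 2)) = Mul(207, 361) = 74727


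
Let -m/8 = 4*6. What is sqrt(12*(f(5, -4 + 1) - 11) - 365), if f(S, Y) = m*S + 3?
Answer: I*sqrt(11981) ≈ 109.46*I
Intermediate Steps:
m = -192 (m = -32*6 = -8*24 = -192)
f(S, Y) = 3 - 192*S (f(S, Y) = -192*S + 3 = 3 - 192*S)
sqrt(12*(f(5, -4 + 1) - 11) - 365) = sqrt(12*((3 - 192*5) - 11) - 365) = sqrt(12*((3 - 960) - 11) - 365) = sqrt(12*(-957 - 11) - 365) = sqrt(12*(-968) - 365) = sqrt(-11616 - 365) = sqrt(-11981) = I*sqrt(11981)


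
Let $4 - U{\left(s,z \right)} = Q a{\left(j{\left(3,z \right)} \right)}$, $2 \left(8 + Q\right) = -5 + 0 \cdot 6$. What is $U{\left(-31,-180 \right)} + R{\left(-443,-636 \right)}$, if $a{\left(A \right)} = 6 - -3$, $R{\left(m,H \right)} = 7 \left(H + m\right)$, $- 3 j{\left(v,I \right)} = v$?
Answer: $- \frac{14909}{2} \approx -7454.5$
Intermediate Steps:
$j{\left(v,I \right)} = - \frac{v}{3}$
$R{\left(m,H \right)} = 7 H + 7 m$
$a{\left(A \right)} = 9$ ($a{\left(A \right)} = 6 + 3 = 9$)
$Q = - \frac{21}{2}$ ($Q = -8 + \frac{-5 + 0 \cdot 6}{2} = -8 + \frac{-5 + 0}{2} = -8 + \frac{1}{2} \left(-5\right) = -8 - \frac{5}{2} = - \frac{21}{2} \approx -10.5$)
$U{\left(s,z \right)} = \frac{197}{2}$ ($U{\left(s,z \right)} = 4 - \left(- \frac{21}{2}\right) 9 = 4 - - \frac{189}{2} = 4 + \frac{189}{2} = \frac{197}{2}$)
$U{\left(-31,-180 \right)} + R{\left(-443,-636 \right)} = \frac{197}{2} + \left(7 \left(-636\right) + 7 \left(-443\right)\right) = \frac{197}{2} - 7553 = - \frac{14909}{2}$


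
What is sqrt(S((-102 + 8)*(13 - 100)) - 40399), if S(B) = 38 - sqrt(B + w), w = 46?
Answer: sqrt(-40361 - 4*sqrt(514)) ≈ 201.13*I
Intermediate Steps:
S(B) = 38 - sqrt(46 + B) (S(B) = 38 - sqrt(B + 46) = 38 - sqrt(46 + B))
sqrt(S((-102 + 8)*(13 - 100)) - 40399) = sqrt((38 - sqrt(46 + (-102 + 8)*(13 - 100))) - 40399) = sqrt((38 - sqrt(46 - 94*(-87))) - 40399) = sqrt((38 - sqrt(46 + 8178)) - 40399) = sqrt((38 - sqrt(8224)) - 40399) = sqrt((38 - 4*sqrt(514)) - 40399) = sqrt(-40361 - 4*sqrt(514))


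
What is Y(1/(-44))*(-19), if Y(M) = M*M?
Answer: -19/1936 ≈ -0.0098141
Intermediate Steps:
Y(M) = M²
Y(1/(-44))*(-19) = (1/(-44))²*(-19) = (-1/44)²*(-19) = (1/1936)*(-19) = -19/1936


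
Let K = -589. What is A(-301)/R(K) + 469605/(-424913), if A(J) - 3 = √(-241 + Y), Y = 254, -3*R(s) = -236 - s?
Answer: -169594782/149994289 - 3*√13/353 ≈ -1.1613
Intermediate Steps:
R(s) = 236/3 + s/3 (R(s) = -(-236 - s)/3 = 236/3 + s/3)
A(J) = 3 + √13 (A(J) = 3 + √(-241 + 254) = 3 + √13)
A(-301)/R(K) + 469605/(-424913) = (3 + √13)/(236/3 + (⅓)*(-589)) + 469605/(-424913) = (3 + √13)/(236/3 - 589/3) + 469605*(-1/424913) = (3 + √13)/(-353/3) - 469605/424913 = (3 + √13)*(-3/353) - 469605/424913 = (-9/353 - 3*√13/353) - 469605/424913 = -169594782/149994289 - 3*√13/353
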